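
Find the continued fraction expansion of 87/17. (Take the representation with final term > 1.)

87 = 5·17 + 2
17 = 8·2 + 1
2 = 2·1 + 0  (stop)
So 87/17 = [5; 8, 2].

[5; 8, 2]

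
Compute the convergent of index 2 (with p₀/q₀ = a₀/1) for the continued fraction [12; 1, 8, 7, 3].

Using pₖ = aₖpₖ₋₁ + pₖ₋₂, qₖ = aₖqₖ₋₁ + qₖ₋₂ (with p₋₁=1, p₋₂=0, q₋₁=0, q₋₂=1):
  k=0: a=12, p=12, q=1
  k=1: a=1, p=13, q=1
  k=2: a=8, p=116, q=9

116/9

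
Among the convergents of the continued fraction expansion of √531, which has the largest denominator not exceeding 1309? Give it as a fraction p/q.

√531 = [23; 23, 46, …] (period length 2).
Convergents:
  p_0/q_0 = 23/1
  p_1/q_1 = 530/23
  p_2/q_2 = 24403/1059
  p_3/q_3 = 561799/24380
q_2 = 1059 ≤ 1309 < 24380 = q_3, so the answer is 24403/1059.

24403/1059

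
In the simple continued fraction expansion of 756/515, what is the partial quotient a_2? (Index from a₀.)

756 = 1·515 + 241   →  a_0 = 1
515 = 2·241 + 33   →  a_1 = 2
241 = 7·33 + 10   →  a_2 = 7

7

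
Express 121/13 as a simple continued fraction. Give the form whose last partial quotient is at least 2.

121 = 9×13 + 4
13 = 3×4 + 1
4 = 4×1 + 0  (stop)
So 121/13 = [9; 3, 4].

[9; 3, 4]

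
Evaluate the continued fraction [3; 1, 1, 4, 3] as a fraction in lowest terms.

Using pₖ = aₖpₖ₋₁ + pₖ₋₂ and qₖ = aₖqₖ₋₁ + qₖ₋₂:
  k=0: a=3, p=3, q=1
  k=1: a=1, p=4, q=1
  k=2: a=1, p=7, q=2
  k=3: a=4, p=32, q=9
  k=4: a=3, p=103, q=29

103/29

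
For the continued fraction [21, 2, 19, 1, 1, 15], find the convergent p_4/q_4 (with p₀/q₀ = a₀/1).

Using pₖ = aₖpₖ₋₁ + pₖ₋₂, qₖ = aₖqₖ₋₁ + qₖ₋₂ (with p₋₁=1, p₋₂=0, q₋₁=0, q₋₂=1):
  k=0: a=21, p=21, q=1
  k=1: a=2, p=43, q=2
  k=2: a=19, p=838, q=39
  k=3: a=1, p=881, q=41
  k=4: a=1, p=1719, q=80

1719/80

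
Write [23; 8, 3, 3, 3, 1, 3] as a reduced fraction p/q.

Fold from the inside: start with 3/1.
  1 + 1/3 = 4/3
  3 + 3/4 = 15/4
  3 + 4/15 = 49/15
  3 + 15/49 = 162/49
  8 + 49/162 = 1345/162
  23 + 162/1345 = 31097/1345

31097/1345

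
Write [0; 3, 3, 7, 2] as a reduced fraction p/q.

Using pₖ = aₖpₖ₋₁ + pₖ₋₂ and qₖ = aₖqₖ₋₁ + qₖ₋₂:
  k=0: a=0, p=0, q=1
  k=1: a=3, p=1, q=3
  k=2: a=3, p=3, q=10
  k=3: a=7, p=22, q=73
  k=4: a=2, p=47, q=156

47/156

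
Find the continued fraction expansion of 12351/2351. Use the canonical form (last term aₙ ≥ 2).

[5; 3, 1, 17, 16, 2]

12351 = 5×2351 + 596
2351 = 3×596 + 563
596 = 1×563 + 33
563 = 17×33 + 2
33 = 16×2 + 1
2 = 2×1 + 0  (stop)
So 12351/2351 = [5; 3, 1, 17, 16, 2].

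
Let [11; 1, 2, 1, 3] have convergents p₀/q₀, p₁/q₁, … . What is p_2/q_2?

Using pₖ = aₖpₖ₋₁ + pₖ₋₂, qₖ = aₖqₖ₋₁ + qₖ₋₂ (with p₋₁=1, p₋₂=0, q₋₁=0, q₋₂=1):
  k=0: a=11, p=11, q=1
  k=1: a=1, p=12, q=1
  k=2: a=2, p=35, q=3

35/3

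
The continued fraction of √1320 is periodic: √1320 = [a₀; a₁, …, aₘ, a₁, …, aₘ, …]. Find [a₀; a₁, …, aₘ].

a₀ = ⌊√1320⌋ = 36.
With m₀=0, d₀=1 and mₖ₊₁ = dₖaₖ − mₖ, dₖ₊₁ = (n − mₖ₊₁²)/dₖ, aₖ₊₁ = ⌊(a₀+mₖ₊₁)/dₖ₊₁⌋:
  k=1: m=36, d=24, a=3
  k=2: m=36, d=1, a=72
d=1 and a=2a₀=72 at k=2, so the next step gives (m, d) = (36, 24) again — its k=1 value — and the period has length 2.

[36; 3, 72]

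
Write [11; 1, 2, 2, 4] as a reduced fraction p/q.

363/31

Fold from the inside: start with 4/1.
  2 + 1/4 = 9/4
  2 + 4/9 = 22/9
  1 + 9/22 = 31/22
  11 + 22/31 = 363/31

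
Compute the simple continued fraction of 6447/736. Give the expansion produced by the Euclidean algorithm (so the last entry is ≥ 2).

[8; 1, 3, 6, 3, 9]

6447 = 8*736 + 559
736 = 1*559 + 177
559 = 3*177 + 28
177 = 6*28 + 9
28 = 3*9 + 1
9 = 9*1 + 0  (stop)
So 6447/736 = [8; 1, 3, 6, 3, 9].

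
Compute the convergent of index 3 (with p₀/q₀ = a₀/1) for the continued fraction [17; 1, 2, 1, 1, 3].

Using pₖ = aₖpₖ₋₁ + pₖ₋₂, qₖ = aₖqₖ₋₁ + qₖ₋₂ (with p₋₁=1, p₋₂=0, q₋₁=0, q₋₂=1):
  k=0: a=17, p=17, q=1
  k=1: a=1, p=18, q=1
  k=2: a=2, p=53, q=3
  k=3: a=1, p=71, q=4

71/4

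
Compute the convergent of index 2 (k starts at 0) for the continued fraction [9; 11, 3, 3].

Using pₖ = aₖpₖ₋₁ + pₖ₋₂, qₖ = aₖqₖ₋₁ + qₖ₋₂ (with p₋₁=1, p₋₂=0, q₋₁=0, q₋₂=1):
  k=0: a=9, p=9, q=1
  k=1: a=11, p=100, q=11
  k=2: a=3, p=309, q=34

309/34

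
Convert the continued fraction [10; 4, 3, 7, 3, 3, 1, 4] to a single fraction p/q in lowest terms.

Using pₖ = aₖpₖ₋₁ + pₖ₋₂ and qₖ = aₖqₖ₋₁ + qₖ₋₂:
  k=0: a=10, p=10, q=1
  k=1: a=4, p=41, q=4
  k=2: a=3, p=133, q=13
  k=3: a=7, p=972, q=95
  k=4: a=3, p=3049, q=298
  k=5: a=3, p=10119, q=989
  k=6: a=1, p=13168, q=1287
  k=7: a=4, p=62791, q=6137

62791/6137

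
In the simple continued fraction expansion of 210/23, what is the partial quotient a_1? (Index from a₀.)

210 = 9·23 + 3   →  a_0 = 9
23 = 7·3 + 2   →  a_1 = 7

7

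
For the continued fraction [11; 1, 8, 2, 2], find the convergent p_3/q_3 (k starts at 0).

226/19

Using pₖ = aₖpₖ₋₁ + pₖ₋₂, qₖ = aₖqₖ₋₁ + qₖ₋₂ (with p₋₁=1, p₋₂=0, q₋₁=0, q₋₂=1):
  k=0: a=11, p=11, q=1
  k=1: a=1, p=12, q=1
  k=2: a=8, p=107, q=9
  k=3: a=2, p=226, q=19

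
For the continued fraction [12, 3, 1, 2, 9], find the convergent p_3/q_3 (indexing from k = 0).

135/11

Using pₖ = aₖpₖ₋₁ + pₖ₋₂, qₖ = aₖqₖ₋₁ + qₖ₋₂ (with p₋₁=1, p₋₂=0, q₋₁=0, q₋₂=1):
  k=0: a=12, p=12, q=1
  k=1: a=3, p=37, q=3
  k=2: a=1, p=49, q=4
  k=3: a=2, p=135, q=11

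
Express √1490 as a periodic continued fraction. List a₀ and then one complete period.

[38; 1, 1, 1, 1, 76]

a₀ = ⌊√1490⌋ = 38.
With m₀=0, d₀=1 and mₖ₊₁ = dₖaₖ − mₖ, dₖ₊₁ = (n − mₖ₊₁²)/dₖ, aₖ₊₁ = ⌊(a₀+mₖ₊₁)/dₖ₊₁⌋:
  k=1: m=38, d=46, a=1
  k=2: m=8, d=31, a=1
  k=3: m=23, d=31, a=1
  k=4: m=8, d=46, a=1
  k=5: m=38, d=1, a=76
d=1 and a=2a₀=76 at k=5, so the next step gives (m, d) = (38, 46) again — its k=1 value — and the period has length 5.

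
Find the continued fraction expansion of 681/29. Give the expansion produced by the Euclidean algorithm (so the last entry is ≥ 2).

681 = 23×29 + 14
29 = 2×14 + 1
14 = 14×1 + 0  (stop)
So 681/29 = [23; 2, 14].

[23; 2, 14]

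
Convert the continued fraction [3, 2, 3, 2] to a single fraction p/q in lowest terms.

55/16

Using pₖ = aₖpₖ₋₁ + pₖ₋₂ and qₖ = aₖqₖ₋₁ + qₖ₋₂:
  k=0: a=3, p=3, q=1
  k=1: a=2, p=7, q=2
  k=2: a=3, p=24, q=7
  k=3: a=2, p=55, q=16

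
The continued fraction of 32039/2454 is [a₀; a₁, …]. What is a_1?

32039 = 13·2454 + 137   →  a_0 = 13
2454 = 17·137 + 125   →  a_1 = 17

17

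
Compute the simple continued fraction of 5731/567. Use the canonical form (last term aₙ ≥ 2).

5731 = 10*567 + 61
567 = 9*61 + 18
61 = 3*18 + 7
18 = 2*7 + 4
7 = 1*4 + 3
4 = 1*3 + 1
3 = 3*1 + 0  (stop)
So 5731/567 = [10; 9, 3, 2, 1, 1, 3].

[10; 9, 3, 2, 1, 1, 3]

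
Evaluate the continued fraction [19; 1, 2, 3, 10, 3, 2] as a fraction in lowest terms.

Using pₖ = aₖpₖ₋₁ + pₖ₋₂ and qₖ = aₖqₖ₋₁ + qₖ₋₂:
  k=0: a=19, p=19, q=1
  k=1: a=1, p=20, q=1
  k=2: a=2, p=59, q=3
  k=3: a=3, p=197, q=10
  k=4: a=10, p=2029, q=103
  k=5: a=3, p=6284, q=319
  k=6: a=2, p=14597, q=741

14597/741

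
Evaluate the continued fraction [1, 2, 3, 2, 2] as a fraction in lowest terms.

Using pₖ = aₖpₖ₋₁ + pₖ₋₂ and qₖ = aₖqₖ₋₁ + qₖ₋₂:
  k=0: a=1, p=1, q=1
  k=1: a=2, p=3, q=2
  k=2: a=3, p=10, q=7
  k=3: a=2, p=23, q=16
  k=4: a=2, p=56, q=39

56/39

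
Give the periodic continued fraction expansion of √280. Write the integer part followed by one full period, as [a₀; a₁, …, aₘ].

[16; 1, 2, 1, 2, 1, 32]

a₀ = ⌊√280⌋ = 16.
With m₀=0, d₀=1 and mₖ₊₁ = dₖaₖ − mₖ, dₖ₊₁ = (n − mₖ₊₁²)/dₖ, aₖ₊₁ = ⌊(a₀+mₖ₊₁)/dₖ₊₁⌋:
  k=1: m=16, d=24, a=1
  k=2: m=8, d=9, a=2
  k=3: m=10, d=20, a=1
  k=4: m=10, d=9, a=2
  k=5: m=8, d=24, a=1
  k=6: m=16, d=1, a=32
d=1 and a=2a₀=32 at k=6, so the next step gives (m, d) = (16, 24) again — its k=1 value — and the period has length 6.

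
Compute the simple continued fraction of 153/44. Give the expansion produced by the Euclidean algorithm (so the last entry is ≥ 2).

[3; 2, 10, 2]

153 = 3×44 + 21
44 = 2×21 + 2
21 = 10×2 + 1
2 = 2×1 + 0  (stop)
So 153/44 = [3; 2, 10, 2].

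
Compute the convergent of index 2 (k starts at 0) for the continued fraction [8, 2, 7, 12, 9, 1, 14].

Using pₖ = aₖpₖ₋₁ + pₖ₋₂, qₖ = aₖqₖ₋₁ + qₖ₋₂ (with p₋₁=1, p₋₂=0, q₋₁=0, q₋₂=1):
  k=0: a=8, p=8, q=1
  k=1: a=2, p=17, q=2
  k=2: a=7, p=127, q=15

127/15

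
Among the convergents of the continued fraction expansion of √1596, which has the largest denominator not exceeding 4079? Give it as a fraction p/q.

63880/1599

√1596 = [39; 1, 18, 1, 78, …] (period length 4).
Convergents:
  p_0/q_0 = 39/1
  p_1/q_1 = 40/1
  p_2/q_2 = 759/19
  p_3/q_3 = 799/20
  p_4/q_4 = 63081/1579
  p_5/q_5 = 63880/1599
  p_6/q_6 = 1212921/30361
q_5 = 1599 ≤ 4079 < 30361 = q_6, so the answer is 63880/1599.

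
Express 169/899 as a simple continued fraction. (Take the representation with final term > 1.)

[0; 5, 3, 7, 1, 2, 2]

169 = 0·899 + 169
899 = 5·169 + 54
169 = 3·54 + 7
54 = 7·7 + 5
7 = 1·5 + 2
5 = 2·2 + 1
2 = 2·1 + 0  (stop)
So 169/899 = [0; 5, 3, 7, 1, 2, 2].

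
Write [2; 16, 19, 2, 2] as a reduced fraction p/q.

3211/1557

Using pₖ = aₖpₖ₋₁ + pₖ₋₂ and qₖ = aₖqₖ₋₁ + qₖ₋₂:
  k=0: a=2, p=2, q=1
  k=1: a=16, p=33, q=16
  k=2: a=19, p=629, q=305
  k=3: a=2, p=1291, q=626
  k=4: a=2, p=3211, q=1557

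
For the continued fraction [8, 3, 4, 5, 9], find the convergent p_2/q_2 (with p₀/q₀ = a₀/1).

108/13

Using pₖ = aₖpₖ₋₁ + pₖ₋₂, qₖ = aₖqₖ₋₁ + qₖ₋₂ (with p₋₁=1, p₋₂=0, q₋₁=0, q₋₂=1):
  k=0: a=8, p=8, q=1
  k=1: a=3, p=25, q=3
  k=2: a=4, p=108, q=13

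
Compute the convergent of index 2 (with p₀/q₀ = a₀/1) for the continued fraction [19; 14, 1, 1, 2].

Using pₖ = aₖpₖ₋₁ + pₖ₋₂, qₖ = aₖqₖ₋₁ + qₖ₋₂ (with p₋₁=1, p₋₂=0, q₋₁=0, q₋₂=1):
  k=0: a=19, p=19, q=1
  k=1: a=14, p=267, q=14
  k=2: a=1, p=286, q=15

286/15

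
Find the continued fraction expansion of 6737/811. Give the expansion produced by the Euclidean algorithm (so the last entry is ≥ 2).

[8; 3, 3, 1, 8, 7]

6737 = 8·811 + 249
811 = 3·249 + 64
249 = 3·64 + 57
64 = 1·57 + 7
57 = 8·7 + 1
7 = 7·1 + 0  (stop)
So 6737/811 = [8; 3, 3, 1, 8, 7].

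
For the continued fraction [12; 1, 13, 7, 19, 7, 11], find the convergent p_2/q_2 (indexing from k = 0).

Using pₖ = aₖpₖ₋₁ + pₖ₋₂, qₖ = aₖqₖ₋₁ + qₖ₋₂ (with p₋₁=1, p₋₂=0, q₋₁=0, q₋₂=1):
  k=0: a=12, p=12, q=1
  k=1: a=1, p=13, q=1
  k=2: a=13, p=181, q=14

181/14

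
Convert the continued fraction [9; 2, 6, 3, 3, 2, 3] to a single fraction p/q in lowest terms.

Fold from the inside: start with 3/1.
  2 + 1/3 = 7/3
  3 + 3/7 = 24/7
  3 + 7/24 = 79/24
  6 + 24/79 = 498/79
  2 + 79/498 = 1075/498
  9 + 498/1075 = 10173/1075

10173/1075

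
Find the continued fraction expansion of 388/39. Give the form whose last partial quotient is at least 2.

[9; 1, 18, 2]

388 = 9·39 + 37
39 = 1·37 + 2
37 = 18·2 + 1
2 = 2·1 + 0  (stop)
So 388/39 = [9; 1, 18, 2].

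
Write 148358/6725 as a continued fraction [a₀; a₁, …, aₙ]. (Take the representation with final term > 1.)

[22; 16, 2, 14, 14]

148358 = 22·6725 + 408
6725 = 16·408 + 197
408 = 2·197 + 14
197 = 14·14 + 1
14 = 14·1 + 0  (stop)
So 148358/6725 = [22; 16, 2, 14, 14].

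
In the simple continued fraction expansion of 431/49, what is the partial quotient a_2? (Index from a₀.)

431 = 8·49 + 39   →  a_0 = 8
49 = 1·39 + 10   →  a_1 = 1
39 = 3·10 + 9   →  a_2 = 3

3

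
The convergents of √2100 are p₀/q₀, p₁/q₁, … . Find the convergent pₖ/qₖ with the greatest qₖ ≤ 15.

275/6

√2100 = [45; 1, 4, 1, 2, 1, 4, 1, 90, …] (period length 8).
Convergents:
  p_0/q_0 = 45/1
  p_1/q_1 = 46/1
  p_2/q_2 = 229/5
  p_3/q_3 = 275/6
  p_4/q_4 = 779/17
q_3 = 6 ≤ 15 < 17 = q_4, so the answer is 275/6.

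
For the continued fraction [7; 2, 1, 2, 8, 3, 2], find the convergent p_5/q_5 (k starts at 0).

1541/209

Using pₖ = aₖpₖ₋₁ + pₖ₋₂, qₖ = aₖqₖ₋₁ + qₖ₋₂ (with p₋₁=1, p₋₂=0, q₋₁=0, q₋₂=1):
  k=0: a=7, p=7, q=1
  k=1: a=2, p=15, q=2
  k=2: a=1, p=22, q=3
  k=3: a=2, p=59, q=8
  k=4: a=8, p=494, q=67
  k=5: a=3, p=1541, q=209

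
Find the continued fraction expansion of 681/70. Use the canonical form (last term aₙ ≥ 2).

[9; 1, 2, 1, 2, 6]

681 = 9×70 + 51
70 = 1×51 + 19
51 = 2×19 + 13
19 = 1×13 + 6
13 = 2×6 + 1
6 = 6×1 + 0  (stop)
So 681/70 = [9; 1, 2, 1, 2, 6].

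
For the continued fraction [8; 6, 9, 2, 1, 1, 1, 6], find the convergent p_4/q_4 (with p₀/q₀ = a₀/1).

1396/171

Using pₖ = aₖpₖ₋₁ + pₖ₋₂, qₖ = aₖqₖ₋₁ + qₖ₋₂ (with p₋₁=1, p₋₂=0, q₋₁=0, q₋₂=1):
  k=0: a=8, p=8, q=1
  k=1: a=6, p=49, q=6
  k=2: a=9, p=449, q=55
  k=3: a=2, p=947, q=116
  k=4: a=1, p=1396, q=171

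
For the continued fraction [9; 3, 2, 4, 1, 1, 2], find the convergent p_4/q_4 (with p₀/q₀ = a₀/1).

Using pₖ = aₖpₖ₋₁ + pₖ₋₂, qₖ = aₖqₖ₋₁ + qₖ₋₂ (with p₋₁=1, p₋₂=0, q₋₁=0, q₋₂=1):
  k=0: a=9, p=9, q=1
  k=1: a=3, p=28, q=3
  k=2: a=2, p=65, q=7
  k=3: a=4, p=288, q=31
  k=4: a=1, p=353, q=38

353/38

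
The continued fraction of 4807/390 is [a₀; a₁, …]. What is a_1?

4807 = 12·390 + 127   →  a_0 = 12
390 = 3·127 + 9   →  a_1 = 3

3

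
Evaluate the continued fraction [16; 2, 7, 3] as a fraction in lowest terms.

Fold from the inside: start with 3/1.
  7 + 1/3 = 22/3
  2 + 3/22 = 47/22
  16 + 22/47 = 774/47

774/47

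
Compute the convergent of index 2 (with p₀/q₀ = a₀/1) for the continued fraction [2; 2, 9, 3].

Using pₖ = aₖpₖ₋₁ + pₖ₋₂, qₖ = aₖqₖ₋₁ + qₖ₋₂ (with p₋₁=1, p₋₂=0, q₋₁=0, q₋₂=1):
  k=0: a=2, p=2, q=1
  k=1: a=2, p=5, q=2
  k=2: a=9, p=47, q=19

47/19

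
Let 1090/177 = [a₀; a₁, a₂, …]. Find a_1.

6

1090 = 6·177 + 28   →  a_0 = 6
177 = 6·28 + 9   →  a_1 = 6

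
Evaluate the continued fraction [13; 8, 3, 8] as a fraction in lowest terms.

Using pₖ = aₖpₖ₋₁ + pₖ₋₂ and qₖ = aₖqₖ₋₁ + qₖ₋₂:
  k=0: a=13, p=13, q=1
  k=1: a=8, p=105, q=8
  k=2: a=3, p=328, q=25
  k=3: a=8, p=2729, q=208

2729/208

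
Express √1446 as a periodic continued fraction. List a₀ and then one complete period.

a₀ = ⌊√1446⌋ = 38.
With m₀=0, d₀=1 and mₖ₊₁ = dₖaₖ − mₖ, dₖ₊₁ = (n − mₖ₊₁²)/dₖ, aₖ₊₁ = ⌊(a₀+mₖ₊₁)/dₖ₊₁⌋:
  k=1: m=38, d=2, a=38
  k=2: m=38, d=1, a=76
d=1 and a=2a₀=76 at k=2, so the next step gives (m, d) = (38, 2) again — its k=1 value — and the period has length 2.

[38; 38, 76]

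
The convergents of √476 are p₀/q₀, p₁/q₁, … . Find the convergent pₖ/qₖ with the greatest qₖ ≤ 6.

109/5

√476 = [21; 1, 4, 2, 10, 2, 4, 1, 42, …] (period length 8).
Convergents:
  p_0/q_0 = 21/1
  p_1/q_1 = 22/1
  p_2/q_2 = 109/5
  p_3/q_3 = 240/11
q_2 = 5 ≤ 6 < 11 = q_3, so the answer is 109/5.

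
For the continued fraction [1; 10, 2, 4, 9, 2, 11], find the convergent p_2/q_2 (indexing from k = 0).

Using pₖ = aₖpₖ₋₁ + pₖ₋₂, qₖ = aₖqₖ₋₁ + qₖ₋₂ (with p₋₁=1, p₋₂=0, q₋₁=0, q₋₂=1):
  k=0: a=1, p=1, q=1
  k=1: a=10, p=11, q=10
  k=2: a=2, p=23, q=21

23/21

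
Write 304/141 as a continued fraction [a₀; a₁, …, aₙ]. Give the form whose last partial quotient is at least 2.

304 = 2×141 + 22
141 = 6×22 + 9
22 = 2×9 + 4
9 = 2×4 + 1
4 = 4×1 + 0  (stop)
So 304/141 = [2; 6, 2, 2, 4].

[2; 6, 2, 2, 4]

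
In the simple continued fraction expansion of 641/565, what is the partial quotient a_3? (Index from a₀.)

641 = 1·565 + 76   →  a_0 = 1
565 = 7·76 + 33   →  a_1 = 7
76 = 2·33 + 10   →  a_2 = 2
33 = 3·10 + 3   →  a_3 = 3

3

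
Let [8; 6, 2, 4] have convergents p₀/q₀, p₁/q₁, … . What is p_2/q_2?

106/13

Using pₖ = aₖpₖ₋₁ + pₖ₋₂, qₖ = aₖqₖ₋₁ + qₖ₋₂ (with p₋₁=1, p₋₂=0, q₋₁=0, q₋₂=1):
  k=0: a=8, p=8, q=1
  k=1: a=6, p=49, q=6
  k=2: a=2, p=106, q=13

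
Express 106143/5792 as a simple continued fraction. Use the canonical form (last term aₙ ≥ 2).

106143 = 18·5792 + 1887
5792 = 3·1887 + 131
1887 = 14·131 + 53
131 = 2·53 + 25
53 = 2·25 + 3
25 = 8·3 + 1
3 = 3·1 + 0  (stop)
So 106143/5792 = [18; 3, 14, 2, 2, 8, 3].

[18; 3, 14, 2, 2, 8, 3]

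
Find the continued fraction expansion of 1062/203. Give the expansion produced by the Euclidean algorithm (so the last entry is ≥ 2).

[5; 4, 3, 7, 2]

1062 = 5×203 + 47
203 = 4×47 + 15
47 = 3×15 + 2
15 = 7×2 + 1
2 = 2×1 + 0  (stop)
So 1062/203 = [5; 4, 3, 7, 2].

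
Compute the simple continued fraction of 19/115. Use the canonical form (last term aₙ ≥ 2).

[0; 6, 19]

19 = 0×115 + 19
115 = 6×19 + 1
19 = 19×1 + 0  (stop)
So 19/115 = [0; 6, 19].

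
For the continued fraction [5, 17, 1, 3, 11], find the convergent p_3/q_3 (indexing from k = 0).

Using pₖ = aₖpₖ₋₁ + pₖ₋₂, qₖ = aₖqₖ₋₁ + qₖ₋₂ (with p₋₁=1, p₋₂=0, q₋₁=0, q₋₂=1):
  k=0: a=5, p=5, q=1
  k=1: a=17, p=86, q=17
  k=2: a=1, p=91, q=18
  k=3: a=3, p=359, q=71

359/71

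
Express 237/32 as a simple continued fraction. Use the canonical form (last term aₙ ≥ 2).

237 = 7*32 + 13
32 = 2*13 + 6
13 = 2*6 + 1
6 = 6*1 + 0  (stop)
So 237/32 = [7; 2, 2, 6].

[7; 2, 2, 6]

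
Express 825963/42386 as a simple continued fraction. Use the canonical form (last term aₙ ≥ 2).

[19; 2, 18, 3, 2, 8, 19]

825963 = 19*42386 + 20629
42386 = 2*20629 + 1128
20629 = 18*1128 + 325
1128 = 3*325 + 153
325 = 2*153 + 19
153 = 8*19 + 1
19 = 19*1 + 0  (stop)
So 825963/42386 = [19; 2, 18, 3, 2, 8, 19].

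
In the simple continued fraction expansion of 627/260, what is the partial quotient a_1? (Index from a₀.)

2

627 = 2·260 + 107   →  a_0 = 2
260 = 2·107 + 46   →  a_1 = 2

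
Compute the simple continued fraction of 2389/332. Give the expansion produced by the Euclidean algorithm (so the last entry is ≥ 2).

[7; 5, 9, 3, 2]

2389 = 7·332 + 65
332 = 5·65 + 7
65 = 9·7 + 2
7 = 3·2 + 1
2 = 2·1 + 0  (stop)
So 2389/332 = [7; 5, 9, 3, 2].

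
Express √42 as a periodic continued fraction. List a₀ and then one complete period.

a₀ = ⌊√42⌋ = 6.
With m₀=0, d₀=1 and mₖ₊₁ = dₖaₖ − mₖ, dₖ₊₁ = (n − mₖ₊₁²)/dₖ, aₖ₊₁ = ⌊(a₀+mₖ₊₁)/dₖ₊₁⌋:
  k=1: m=6, d=6, a=2
  k=2: m=6, d=1, a=12
d=1 and a=2a₀=12 at k=2, so the next step gives (m, d) = (6, 6) again — its k=1 value — and the period has length 2.

[6; 2, 12]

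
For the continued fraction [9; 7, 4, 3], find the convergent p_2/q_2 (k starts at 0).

Using pₖ = aₖpₖ₋₁ + pₖ₋₂, qₖ = aₖqₖ₋₁ + qₖ₋₂ (with p₋₁=1, p₋₂=0, q₋₁=0, q₋₂=1):
  k=0: a=9, p=9, q=1
  k=1: a=7, p=64, q=7
  k=2: a=4, p=265, q=29

265/29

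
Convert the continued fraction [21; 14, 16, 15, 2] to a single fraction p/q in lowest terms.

Fold from the inside: start with 2/1.
  15 + 1/2 = 31/2
  16 + 2/31 = 498/31
  14 + 31/498 = 7003/498
  21 + 498/7003 = 147561/7003

147561/7003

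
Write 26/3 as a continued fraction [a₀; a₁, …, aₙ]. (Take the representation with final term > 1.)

26 = 8·3 + 2
3 = 1·2 + 1
2 = 2·1 + 0  (stop)
So 26/3 = [8; 1, 2].

[8; 1, 2]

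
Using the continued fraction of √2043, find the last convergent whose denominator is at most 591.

20385/451

√2043 = [45; 5, 90, …] (period length 2).
Convergents:
  p_0/q_0 = 45/1
  p_1/q_1 = 226/5
  p_2/q_2 = 20385/451
  p_3/q_3 = 102151/2260
q_2 = 451 ≤ 591 < 2260 = q_3, so the answer is 20385/451.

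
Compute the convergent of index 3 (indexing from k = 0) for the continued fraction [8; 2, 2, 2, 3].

101/12

Using pₖ = aₖpₖ₋₁ + pₖ₋₂, qₖ = aₖqₖ₋₁ + qₖ₋₂ (with p₋₁=1, p₋₂=0, q₋₁=0, q₋₂=1):
  k=0: a=8, p=8, q=1
  k=1: a=2, p=17, q=2
  k=2: a=2, p=42, q=5
  k=3: a=2, p=101, q=12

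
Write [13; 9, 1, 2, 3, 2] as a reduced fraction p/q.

2922/223

Fold from the inside: start with 2/1.
  3 + 1/2 = 7/2
  2 + 2/7 = 16/7
  1 + 7/16 = 23/16
  9 + 16/23 = 223/23
  13 + 23/223 = 2922/223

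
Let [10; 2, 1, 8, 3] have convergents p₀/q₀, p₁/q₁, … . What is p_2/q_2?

31/3

Using pₖ = aₖpₖ₋₁ + pₖ₋₂, qₖ = aₖqₖ₋₁ + qₖ₋₂ (with p₋₁=1, p₋₂=0, q₋₁=0, q₋₂=1):
  k=0: a=10, p=10, q=1
  k=1: a=2, p=21, q=2
  k=2: a=1, p=31, q=3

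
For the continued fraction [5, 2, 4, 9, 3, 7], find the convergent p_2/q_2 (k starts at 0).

Using pₖ = aₖpₖ₋₁ + pₖ₋₂, qₖ = aₖqₖ₋₁ + qₖ₋₂ (with p₋₁=1, p₋₂=0, q₋₁=0, q₋₂=1):
  k=0: a=5, p=5, q=1
  k=1: a=2, p=11, q=2
  k=2: a=4, p=49, q=9

49/9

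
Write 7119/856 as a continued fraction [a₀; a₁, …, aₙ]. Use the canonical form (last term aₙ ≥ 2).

[8; 3, 6, 3, 3, 4]

7119 = 8*856 + 271
856 = 3*271 + 43
271 = 6*43 + 13
43 = 3*13 + 4
13 = 3*4 + 1
4 = 4*1 + 0  (stop)
So 7119/856 = [8; 3, 6, 3, 3, 4].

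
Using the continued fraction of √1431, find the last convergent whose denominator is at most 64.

1324/35

√1431 = [37; 1, 4, 1, 4, 1, 74, …] (period length 6).
Convergents:
  p_0/q_0 = 37/1
  p_1/q_1 = 38/1
  p_2/q_2 = 189/5
  p_3/q_3 = 227/6
  p_4/q_4 = 1097/29
  p_5/q_5 = 1324/35
  p_6/q_6 = 99073/2619
q_5 = 35 ≤ 64 < 2619 = q_6, so the answer is 1324/35.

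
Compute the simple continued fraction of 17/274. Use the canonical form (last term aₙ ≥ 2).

17 = 0·274 + 17
274 = 16·17 + 2
17 = 8·2 + 1
2 = 2·1 + 0  (stop)
So 17/274 = [0; 16, 8, 2].

[0; 16, 8, 2]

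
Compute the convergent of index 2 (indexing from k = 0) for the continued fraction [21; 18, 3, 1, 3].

Using pₖ = aₖpₖ₋₁ + pₖ₋₂, qₖ = aₖqₖ₋₁ + qₖ₋₂ (with p₋₁=1, p₋₂=0, q₋₁=0, q₋₂=1):
  k=0: a=21, p=21, q=1
  k=1: a=18, p=379, q=18
  k=2: a=3, p=1158, q=55

1158/55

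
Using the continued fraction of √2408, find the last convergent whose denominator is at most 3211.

67375/1373

√2408 = [49; 14, 98, …] (period length 2).
Convergents:
  p_0/q_0 = 49/1
  p_1/q_1 = 687/14
  p_2/q_2 = 67375/1373
  p_3/q_3 = 943937/19236
q_2 = 1373 ≤ 3211 < 19236 = q_3, so the answer is 67375/1373.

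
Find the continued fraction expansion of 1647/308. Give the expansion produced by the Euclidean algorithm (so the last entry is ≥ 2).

1647 = 5×308 + 107
308 = 2×107 + 94
107 = 1×94 + 13
94 = 7×13 + 3
13 = 4×3 + 1
3 = 3×1 + 0  (stop)
So 1647/308 = [5; 2, 1, 7, 4, 3].

[5; 2, 1, 7, 4, 3]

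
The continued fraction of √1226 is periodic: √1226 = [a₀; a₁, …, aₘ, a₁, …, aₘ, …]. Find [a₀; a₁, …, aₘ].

a₀ = ⌊√1226⌋ = 35.
With m₀=0, d₀=1 and mₖ₊₁ = dₖaₖ − mₖ, dₖ₊₁ = (n − mₖ₊₁²)/dₖ, aₖ₊₁ = ⌊(a₀+mₖ₊₁)/dₖ₊₁⌋:
  k=1: m=35, d=1, a=70
d=1 and a=2a₀=70 at k=1, so the next step gives (m, d) = (35, 1) again — its k=1 value — and the period has length 1.

[35; 70]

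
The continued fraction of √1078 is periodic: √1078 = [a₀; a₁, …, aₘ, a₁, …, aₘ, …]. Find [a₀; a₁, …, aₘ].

[32; 1, 4, 1, 64]

a₀ = ⌊√1078⌋ = 32.
With m₀=0, d₀=1 and mₖ₊₁ = dₖaₖ − mₖ, dₖ₊₁ = (n − mₖ₊₁²)/dₖ, aₖ₊₁ = ⌊(a₀+mₖ₊₁)/dₖ₊₁⌋:
  k=1: m=32, d=54, a=1
  k=2: m=22, d=11, a=4
  k=3: m=22, d=54, a=1
  k=4: m=32, d=1, a=64
d=1 and a=2a₀=64 at k=4, so the next step gives (m, d) = (32, 54) again — its k=1 value — and the period has length 4.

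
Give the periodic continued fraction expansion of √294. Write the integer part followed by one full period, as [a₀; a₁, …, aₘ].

[17; 6, 1, 4, 1, 6, 34]

a₀ = ⌊√294⌋ = 17.
With m₀=0, d₀=1 and mₖ₊₁ = dₖaₖ − mₖ, dₖ₊₁ = (n − mₖ₊₁²)/dₖ, aₖ₊₁ = ⌊(a₀+mₖ₊₁)/dₖ₊₁⌋:
  k=1: m=17, d=5, a=6
  k=2: m=13, d=25, a=1
  k=3: m=12, d=6, a=4
  k=4: m=12, d=25, a=1
  k=5: m=13, d=5, a=6
  k=6: m=17, d=1, a=34
d=1 and a=2a₀=34 at k=6, so the next step gives (m, d) = (17, 5) again — its k=1 value — and the period has length 6.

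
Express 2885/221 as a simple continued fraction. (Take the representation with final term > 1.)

2885 = 13×221 + 12
221 = 18×12 + 5
12 = 2×5 + 2
5 = 2×2 + 1
2 = 2×1 + 0  (stop)
So 2885/221 = [13; 18, 2, 2, 2].

[13; 18, 2, 2, 2]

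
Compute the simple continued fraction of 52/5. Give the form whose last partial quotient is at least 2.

52 = 10×5 + 2
5 = 2×2 + 1
2 = 2×1 + 0  (stop)
So 52/5 = [10; 2, 2].

[10; 2, 2]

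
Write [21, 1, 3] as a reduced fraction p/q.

Fold from the inside: start with 3/1.
  1 + 1/3 = 4/3
  21 + 3/4 = 87/4

87/4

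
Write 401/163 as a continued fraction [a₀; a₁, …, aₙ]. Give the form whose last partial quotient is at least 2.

401 = 2·163 + 75
163 = 2·75 + 13
75 = 5·13 + 10
13 = 1·10 + 3
10 = 3·3 + 1
3 = 3·1 + 0  (stop)
So 401/163 = [2; 2, 5, 1, 3, 3].

[2; 2, 5, 1, 3, 3]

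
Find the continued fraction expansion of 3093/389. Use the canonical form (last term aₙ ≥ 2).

3093 = 7×389 + 370
389 = 1×370 + 19
370 = 19×19 + 9
19 = 2×9 + 1
9 = 9×1 + 0  (stop)
So 3093/389 = [7; 1, 19, 2, 9].

[7; 1, 19, 2, 9]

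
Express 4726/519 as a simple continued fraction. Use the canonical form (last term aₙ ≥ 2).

[9; 9, 2, 3, 2, 3]

4726 = 9*519 + 55
519 = 9*55 + 24
55 = 2*24 + 7
24 = 3*7 + 3
7 = 2*3 + 1
3 = 3*1 + 0  (stop)
So 4726/519 = [9; 9, 2, 3, 2, 3].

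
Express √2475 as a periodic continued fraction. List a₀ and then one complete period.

[49; 1, 2, 1, 98]

a₀ = ⌊√2475⌋ = 49.
With m₀=0, d₀=1 and mₖ₊₁ = dₖaₖ − mₖ, dₖ₊₁ = (n − mₖ₊₁²)/dₖ, aₖ₊₁ = ⌊(a₀+mₖ₊₁)/dₖ₊₁⌋:
  k=1: m=49, d=74, a=1
  k=2: m=25, d=25, a=2
  k=3: m=25, d=74, a=1
  k=4: m=49, d=1, a=98
d=1 and a=2a₀=98 at k=4, so the next step gives (m, d) = (49, 74) again — its k=1 value — and the period has length 4.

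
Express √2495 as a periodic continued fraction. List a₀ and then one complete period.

a₀ = ⌊√2495⌋ = 49.
With m₀=0, d₀=1 and mₖ₊₁ = dₖaₖ − mₖ, dₖ₊₁ = (n − mₖ₊₁²)/dₖ, aₖ₊₁ = ⌊(a₀+mₖ₊₁)/dₖ₊₁⌋:
  k=1: m=49, d=94, a=1
  k=2: m=45, d=5, a=18
  k=3: m=45, d=94, a=1
  k=4: m=49, d=1, a=98
d=1 and a=2a₀=98 at k=4, so the next step gives (m, d) = (49, 94) again — its k=1 value — and the period has length 4.

[49; 1, 18, 1, 98]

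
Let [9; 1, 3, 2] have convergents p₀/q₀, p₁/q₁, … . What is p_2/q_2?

Using pₖ = aₖpₖ₋₁ + pₖ₋₂, qₖ = aₖqₖ₋₁ + qₖ₋₂ (with p₋₁=1, p₋₂=0, q₋₁=0, q₋₂=1):
  k=0: a=9, p=9, q=1
  k=1: a=1, p=10, q=1
  k=2: a=3, p=39, q=4

39/4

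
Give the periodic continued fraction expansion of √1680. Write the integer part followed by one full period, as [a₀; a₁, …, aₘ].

a₀ = ⌊√1680⌋ = 40.
With m₀=0, d₀=1 and mₖ₊₁ = dₖaₖ − mₖ, dₖ₊₁ = (n − mₖ₊₁²)/dₖ, aₖ₊₁ = ⌊(a₀+mₖ₊₁)/dₖ₊₁⌋:
  k=1: m=40, d=80, a=1
  k=2: m=40, d=1, a=80
d=1 and a=2a₀=80 at k=2, so the next step gives (m, d) = (40, 80) again — its k=1 value — and the period has length 2.

[40; 1, 80]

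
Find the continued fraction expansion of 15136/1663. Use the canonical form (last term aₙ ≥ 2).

[9; 9, 1, 5, 3, 1, 6]

15136 = 9*1663 + 169
1663 = 9*169 + 142
169 = 1*142 + 27
142 = 5*27 + 7
27 = 3*7 + 6
7 = 1*6 + 1
6 = 6*1 + 0  (stop)
So 15136/1663 = [9; 9, 1, 5, 3, 1, 6].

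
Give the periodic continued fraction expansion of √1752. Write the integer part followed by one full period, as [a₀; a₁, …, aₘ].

[41; 1, 5, 1, 82]

a₀ = ⌊√1752⌋ = 41.
With m₀=0, d₀=1 and mₖ₊₁ = dₖaₖ − mₖ, dₖ₊₁ = (n − mₖ₊₁²)/dₖ, aₖ₊₁ = ⌊(a₀+mₖ₊₁)/dₖ₊₁⌋:
  k=1: m=41, d=71, a=1
  k=2: m=30, d=12, a=5
  k=3: m=30, d=71, a=1
  k=4: m=41, d=1, a=82
d=1 and a=2a₀=82 at k=4, so the next step gives (m, d) = (41, 71) again — its k=1 value — and the period has length 4.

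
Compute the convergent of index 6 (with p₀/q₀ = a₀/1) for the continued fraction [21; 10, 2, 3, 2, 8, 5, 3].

Using pₖ = aₖpₖ₋₁ + pₖ₋₂, qₖ = aₖqₖ₋₁ + qₖ₋₂ (with p₋₁=1, p₋₂=0, q₋₁=0, q₋₂=1):
  k=0: a=21, p=21, q=1
  k=1: a=10, p=211, q=10
  k=2: a=2, p=443, q=21
  k=3: a=3, p=1540, q=73
  k=4: a=2, p=3523, q=167
  k=5: a=8, p=29724, q=1409
  k=6: a=5, p=152143, q=7212

152143/7212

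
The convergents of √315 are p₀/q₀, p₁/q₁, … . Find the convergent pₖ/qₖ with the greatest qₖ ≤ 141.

√315 = [17; 1, 2, 1, 34, …] (period length 4).
Convergents:
  p_0/q_0 = 17/1
  p_1/q_1 = 18/1
  p_2/q_2 = 53/3
  p_3/q_3 = 71/4
  p_4/q_4 = 2467/139
  p_5/q_5 = 2538/143
q_4 = 139 ≤ 141 < 143 = q_5, so the answer is 2467/139.

2467/139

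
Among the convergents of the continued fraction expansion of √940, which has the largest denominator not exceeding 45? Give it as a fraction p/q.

√940 = [30; 1, 1, 1, 14, 1, 1, 1, 60, …] (period length 8).
Convergents:
  p_0/q_0 = 30/1
  p_1/q_1 = 31/1
  p_2/q_2 = 61/2
  p_3/q_3 = 92/3
  p_4/q_4 = 1349/44
  p_5/q_5 = 1441/47
q_4 = 44 ≤ 45 < 47 = q_5, so the answer is 1349/44.

1349/44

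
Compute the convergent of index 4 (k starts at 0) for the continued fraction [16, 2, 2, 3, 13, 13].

3709/226

Using pₖ = aₖpₖ₋₁ + pₖ₋₂, qₖ = aₖqₖ₋₁ + qₖ₋₂ (with p₋₁=1, p₋₂=0, q₋₁=0, q₋₂=1):
  k=0: a=16, p=16, q=1
  k=1: a=2, p=33, q=2
  k=2: a=2, p=82, q=5
  k=3: a=3, p=279, q=17
  k=4: a=13, p=3709, q=226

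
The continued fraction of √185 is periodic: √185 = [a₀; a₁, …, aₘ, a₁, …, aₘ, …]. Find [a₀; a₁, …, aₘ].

[13; 1, 1, 1, 1, 26]

a₀ = ⌊√185⌋ = 13.
With m₀=0, d₀=1 and mₖ₊₁ = dₖaₖ − mₖ, dₖ₊₁ = (n − mₖ₊₁²)/dₖ, aₖ₊₁ = ⌊(a₀+mₖ₊₁)/dₖ₊₁⌋:
  k=1: m=13, d=16, a=1
  k=2: m=3, d=11, a=1
  k=3: m=8, d=11, a=1
  k=4: m=3, d=16, a=1
  k=5: m=13, d=1, a=26
d=1 and a=2a₀=26 at k=5, so the next step gives (m, d) = (13, 16) again — its k=1 value — and the period has length 5.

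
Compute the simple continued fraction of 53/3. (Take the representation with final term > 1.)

[17; 1, 2]

53 = 17*3 + 2
3 = 1*2 + 1
2 = 2*1 + 0  (stop)
So 53/3 = [17; 1, 2].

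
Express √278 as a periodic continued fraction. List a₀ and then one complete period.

[16; 1, 2, 16, 2, 1, 32]

a₀ = ⌊√278⌋ = 16.
With m₀=0, d₀=1 and mₖ₊₁ = dₖaₖ − mₖ, dₖ₊₁ = (n − mₖ₊₁²)/dₖ, aₖ₊₁ = ⌊(a₀+mₖ₊₁)/dₖ₊₁⌋:
  k=1: m=16, d=22, a=1
  k=2: m=6, d=11, a=2
  k=3: m=16, d=2, a=16
  k=4: m=16, d=11, a=2
  k=5: m=6, d=22, a=1
  k=6: m=16, d=1, a=32
d=1 and a=2a₀=32 at k=6, so the next step gives (m, d) = (16, 22) again — its k=1 value — and the period has length 6.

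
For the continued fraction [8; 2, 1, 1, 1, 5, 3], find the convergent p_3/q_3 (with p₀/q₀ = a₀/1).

Using pₖ = aₖpₖ₋₁ + pₖ₋₂, qₖ = aₖqₖ₋₁ + qₖ₋₂ (with p₋₁=1, p₋₂=0, q₋₁=0, q₋₂=1):
  k=0: a=8, p=8, q=1
  k=1: a=2, p=17, q=2
  k=2: a=1, p=25, q=3
  k=3: a=1, p=42, q=5

42/5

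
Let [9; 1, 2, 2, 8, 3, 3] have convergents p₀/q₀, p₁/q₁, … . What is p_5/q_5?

1787/184

Using pₖ = aₖpₖ₋₁ + pₖ₋₂, qₖ = aₖqₖ₋₁ + qₖ₋₂ (with p₋₁=1, p₋₂=0, q₋₁=0, q₋₂=1):
  k=0: a=9, p=9, q=1
  k=1: a=1, p=10, q=1
  k=2: a=2, p=29, q=3
  k=3: a=2, p=68, q=7
  k=4: a=8, p=573, q=59
  k=5: a=3, p=1787, q=184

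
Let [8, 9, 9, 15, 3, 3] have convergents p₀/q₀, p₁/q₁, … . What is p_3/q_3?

10048/1239

Using pₖ = aₖpₖ₋₁ + pₖ₋₂, qₖ = aₖqₖ₋₁ + qₖ₋₂ (with p₋₁=1, p₋₂=0, q₋₁=0, q₋₂=1):
  k=0: a=8, p=8, q=1
  k=1: a=9, p=73, q=9
  k=2: a=9, p=665, q=82
  k=3: a=15, p=10048, q=1239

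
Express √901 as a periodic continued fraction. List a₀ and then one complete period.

[30; 60]

a₀ = ⌊√901⌋ = 30.
With m₀=0, d₀=1 and mₖ₊₁ = dₖaₖ − mₖ, dₖ₊₁ = (n − mₖ₊₁²)/dₖ, aₖ₊₁ = ⌊(a₀+mₖ₊₁)/dₖ₊₁⌋:
  k=1: m=30, d=1, a=60
d=1 and a=2a₀=60 at k=1, so the next step gives (m, d) = (30, 1) again — its k=1 value — and the period has length 1.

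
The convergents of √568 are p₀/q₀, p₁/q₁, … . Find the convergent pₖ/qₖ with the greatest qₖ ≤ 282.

6697/281

√568 = [23; 1, 4, 1, 46, …] (period length 4).
Convergents:
  p_0/q_0 = 23/1
  p_1/q_1 = 24/1
  p_2/q_2 = 119/5
  p_3/q_3 = 143/6
  p_4/q_4 = 6697/281
  p_5/q_5 = 6840/287
q_4 = 281 ≤ 282 < 287 = q_5, so the answer is 6697/281.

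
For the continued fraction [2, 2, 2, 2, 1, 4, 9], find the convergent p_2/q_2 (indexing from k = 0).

12/5

Using pₖ = aₖpₖ₋₁ + pₖ₋₂, qₖ = aₖqₖ₋₁ + qₖ₋₂ (with p₋₁=1, p₋₂=0, q₋₁=0, q₋₂=1):
  k=0: a=2, p=2, q=1
  k=1: a=2, p=5, q=2
  k=2: a=2, p=12, q=5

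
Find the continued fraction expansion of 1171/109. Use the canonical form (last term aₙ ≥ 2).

1171 = 10*109 + 81
109 = 1*81 + 28
81 = 2*28 + 25
28 = 1*25 + 3
25 = 8*3 + 1
3 = 3*1 + 0  (stop)
So 1171/109 = [10; 1, 2, 1, 8, 3].

[10; 1, 2, 1, 8, 3]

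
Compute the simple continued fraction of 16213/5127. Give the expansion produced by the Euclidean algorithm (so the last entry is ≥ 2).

16213 = 3×5127 + 832
5127 = 6×832 + 135
832 = 6×135 + 22
135 = 6×22 + 3
22 = 7×3 + 1
3 = 3×1 + 0  (stop)
So 16213/5127 = [3; 6, 6, 6, 7, 3].

[3; 6, 6, 6, 7, 3]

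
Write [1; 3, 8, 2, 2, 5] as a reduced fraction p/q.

Fold from the inside: start with 5/1.
  2 + 1/5 = 11/5
  2 + 5/11 = 27/11
  8 + 11/27 = 227/27
  3 + 27/227 = 708/227
  1 + 227/708 = 935/708

935/708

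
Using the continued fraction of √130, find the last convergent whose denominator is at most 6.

√130 = [11; 2, 2, 22, …] (period length 3).
Convergents:
  p_0/q_0 = 11/1
  p_1/q_1 = 23/2
  p_2/q_2 = 57/5
  p_3/q_3 = 1277/112
q_2 = 5 ≤ 6 < 112 = q_3, so the answer is 57/5.

57/5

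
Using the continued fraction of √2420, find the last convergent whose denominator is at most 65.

1525/31

√2420 = [49; 5, 5, 1, 18, 1, 5, 5, 98, …] (period length 8).
Convergents:
  p_0/q_0 = 49/1
  p_1/q_1 = 246/5
  p_2/q_2 = 1279/26
  p_3/q_3 = 1525/31
  p_4/q_4 = 28729/584
q_3 = 31 ≤ 65 < 584 = q_4, so the answer is 1525/31.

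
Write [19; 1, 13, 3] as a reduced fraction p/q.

Using pₖ = aₖpₖ₋₁ + pₖ₋₂ and qₖ = aₖqₖ₋₁ + qₖ₋₂:
  k=0: a=19, p=19, q=1
  k=1: a=1, p=20, q=1
  k=2: a=13, p=279, q=14
  k=3: a=3, p=857, q=43

857/43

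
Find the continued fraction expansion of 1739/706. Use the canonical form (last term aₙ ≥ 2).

[2; 2, 6, 3, 2, 7]

1739 = 2*706 + 327
706 = 2*327 + 52
327 = 6*52 + 15
52 = 3*15 + 7
15 = 2*7 + 1
7 = 7*1 + 0  (stop)
So 1739/706 = [2; 2, 6, 3, 2, 7].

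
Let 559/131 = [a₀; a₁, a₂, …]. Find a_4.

1

559 = 4·131 + 35   →  a_0 = 4
131 = 3·35 + 26   →  a_1 = 3
35 = 1·26 + 9   →  a_2 = 1
26 = 2·9 + 8   →  a_3 = 2
9 = 1·8 + 1   →  a_4 = 1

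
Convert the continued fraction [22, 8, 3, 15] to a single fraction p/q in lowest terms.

8472/383

Using pₖ = aₖpₖ₋₁ + pₖ₋₂ and qₖ = aₖqₖ₋₁ + qₖ₋₂:
  k=0: a=22, p=22, q=1
  k=1: a=8, p=177, q=8
  k=2: a=3, p=553, q=25
  k=3: a=15, p=8472, q=383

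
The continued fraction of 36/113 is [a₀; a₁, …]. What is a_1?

36 = 0·113 + 36   →  a_0 = 0
113 = 3·36 + 5   →  a_1 = 3

3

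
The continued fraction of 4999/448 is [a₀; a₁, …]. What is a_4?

2

4999 = 11·448 + 71   →  a_0 = 11
448 = 6·71 + 22   →  a_1 = 6
71 = 3·22 + 5   →  a_2 = 3
22 = 4·5 + 2   →  a_3 = 4
5 = 2·2 + 1   →  a_4 = 2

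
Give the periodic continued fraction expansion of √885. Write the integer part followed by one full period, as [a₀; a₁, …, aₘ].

[29; 1, 2, 1, 58]

a₀ = ⌊√885⌋ = 29.
With m₀=0, d₀=1 and mₖ₊₁ = dₖaₖ − mₖ, dₖ₊₁ = (n − mₖ₊₁²)/dₖ, aₖ₊₁ = ⌊(a₀+mₖ₊₁)/dₖ₊₁⌋:
  k=1: m=29, d=44, a=1
  k=2: m=15, d=15, a=2
  k=3: m=15, d=44, a=1
  k=4: m=29, d=1, a=58
d=1 and a=2a₀=58 at k=4, so the next step gives (m, d) = (29, 44) again — its k=1 value — and the period has length 4.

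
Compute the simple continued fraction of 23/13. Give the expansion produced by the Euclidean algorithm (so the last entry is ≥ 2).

23 = 1*13 + 10
13 = 1*10 + 3
10 = 3*3 + 1
3 = 3*1 + 0  (stop)
So 23/13 = [1; 1, 3, 3].

[1; 1, 3, 3]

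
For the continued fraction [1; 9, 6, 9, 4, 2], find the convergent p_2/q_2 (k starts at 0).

Using pₖ = aₖpₖ₋₁ + pₖ₋₂, qₖ = aₖqₖ₋₁ + qₖ₋₂ (with p₋₁=1, p₋₂=0, q₋₁=0, q₋₂=1):
  k=0: a=1, p=1, q=1
  k=1: a=9, p=10, q=9
  k=2: a=6, p=61, q=55

61/55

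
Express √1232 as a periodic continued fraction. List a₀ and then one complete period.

a₀ = ⌊√1232⌋ = 35.
With m₀=0, d₀=1 and mₖ₊₁ = dₖaₖ − mₖ, dₖ₊₁ = (n − mₖ₊₁²)/dₖ, aₖ₊₁ = ⌊(a₀+mₖ₊₁)/dₖ₊₁⌋:
  k=1: m=35, d=7, a=10
  k=2: m=35, d=1, a=70
d=1 and a=2a₀=70 at k=2, so the next step gives (m, d) = (35, 7) again — its k=1 value — and the period has length 2.

[35; 10, 70]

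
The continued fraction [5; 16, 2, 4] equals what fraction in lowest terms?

Fold from the inside: start with 4/1.
  2 + 1/4 = 9/4
  16 + 4/9 = 148/9
  5 + 9/148 = 749/148

749/148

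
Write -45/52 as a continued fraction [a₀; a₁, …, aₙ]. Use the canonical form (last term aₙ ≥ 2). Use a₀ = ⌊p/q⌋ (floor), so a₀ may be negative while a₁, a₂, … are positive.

[-1; 7, 2, 3]

-45 = -1·52 + 7
52 = 7·7 + 3
7 = 2·3 + 1
3 = 3·1 + 0  (stop)
So -45/52 = [-1; 7, 2, 3].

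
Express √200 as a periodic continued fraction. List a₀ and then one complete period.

a₀ = ⌊√200⌋ = 14.
With m₀=0, d₀=1 and mₖ₊₁ = dₖaₖ − mₖ, dₖ₊₁ = (n − mₖ₊₁²)/dₖ, aₖ₊₁ = ⌊(a₀+mₖ₊₁)/dₖ₊₁⌋:
  k=1: m=14, d=4, a=7
  k=2: m=14, d=1, a=28
d=1 and a=2a₀=28 at k=2, so the next step gives (m, d) = (14, 4) again — its k=1 value — and the period has length 2.

[14; 7, 28]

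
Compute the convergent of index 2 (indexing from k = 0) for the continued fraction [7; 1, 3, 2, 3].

Using pₖ = aₖpₖ₋₁ + pₖ₋₂, qₖ = aₖqₖ₋₁ + qₖ₋₂ (with p₋₁=1, p₋₂=0, q₋₁=0, q₋₂=1):
  k=0: a=7, p=7, q=1
  k=1: a=1, p=8, q=1
  k=2: a=3, p=31, q=4

31/4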